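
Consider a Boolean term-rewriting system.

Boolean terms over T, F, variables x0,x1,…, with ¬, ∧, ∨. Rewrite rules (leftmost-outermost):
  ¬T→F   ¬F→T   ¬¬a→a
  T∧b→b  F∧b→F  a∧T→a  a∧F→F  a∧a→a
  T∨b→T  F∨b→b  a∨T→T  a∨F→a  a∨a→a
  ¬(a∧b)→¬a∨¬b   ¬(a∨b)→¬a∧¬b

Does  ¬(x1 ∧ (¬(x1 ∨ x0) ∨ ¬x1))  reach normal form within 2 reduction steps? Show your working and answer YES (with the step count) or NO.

  start: ¬(x1 ∧ (¬(x1 ∨ x0) ∨ ¬x1))
  →1  ¬x1 ∨ ¬(¬(x1 ∨ x0) ∨ ¬x1)
  →2  ¬x1 ∨ (¬¬(x1 ∨ x0) ∧ ¬¬x1)

Answer: NO — after 2 steps the term is ¬x1 ∨ (¬¬(x1 ∨ x0) ∧ ¬¬x1), not yet normal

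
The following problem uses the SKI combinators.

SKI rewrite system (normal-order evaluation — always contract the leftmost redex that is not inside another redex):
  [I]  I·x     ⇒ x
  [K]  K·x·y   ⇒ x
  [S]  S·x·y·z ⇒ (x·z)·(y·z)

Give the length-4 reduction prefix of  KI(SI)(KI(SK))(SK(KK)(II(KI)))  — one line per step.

Answer: after 4 steps: SK(KK)(II(KI))

Reduction:
  start: KI(SI)(KI(SK))(SK(KK)(II(KI)))
  →1  I(KI(SK))(SK(KK)(II(KI)))
  →2  KI(SK)(SK(KK)(II(KI)))
  →3  I(SK(KK)(II(KI)))
  →4  SK(KK)(II(KI))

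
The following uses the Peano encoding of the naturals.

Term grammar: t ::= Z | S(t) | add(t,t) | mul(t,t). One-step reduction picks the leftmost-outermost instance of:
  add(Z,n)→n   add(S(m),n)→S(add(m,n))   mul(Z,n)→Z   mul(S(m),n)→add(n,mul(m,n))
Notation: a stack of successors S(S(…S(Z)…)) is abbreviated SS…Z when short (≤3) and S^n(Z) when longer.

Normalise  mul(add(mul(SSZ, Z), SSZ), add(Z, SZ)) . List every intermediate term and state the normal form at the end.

Answer: normal form = SSZ  (in 15 steps)

Working:
  start: mul(add(mul(SSZ, Z), SSZ), add(Z, SZ))
  step 1: mul(add(add(Z, mul(SZ, Z)), SSZ), add(Z, SZ))
  step 2: mul(add(mul(SZ, Z), SSZ), add(Z, SZ))
  step 3: mul(add(add(Z, mul(Z, Z)), SSZ), add(Z, SZ))
  step 4: mul(add(mul(Z, Z), SSZ), add(Z, SZ))
  step 5: mul(add(Z, SSZ), add(Z, SZ))
  step 6: mul(SSZ, add(Z, SZ))
  step 7: add(add(Z, SZ), mul(SZ, add(Z, SZ)))
  step 8: add(SZ, mul(SZ, add(Z, SZ)))
  step 9: S(add(Z, mul(SZ, add(Z, SZ))))
  step 10: S(mul(SZ, add(Z, SZ)))
  step 11: S(add(add(Z, SZ), mul(Z, add(Z, SZ))))
  step 12: S(add(SZ, mul(Z, add(Z, SZ))))
  step 13: S(S(add(Z, mul(Z, add(Z, SZ)))))
  step 14: S(S(mul(Z, add(Z, SZ))))
  step 15: SSZ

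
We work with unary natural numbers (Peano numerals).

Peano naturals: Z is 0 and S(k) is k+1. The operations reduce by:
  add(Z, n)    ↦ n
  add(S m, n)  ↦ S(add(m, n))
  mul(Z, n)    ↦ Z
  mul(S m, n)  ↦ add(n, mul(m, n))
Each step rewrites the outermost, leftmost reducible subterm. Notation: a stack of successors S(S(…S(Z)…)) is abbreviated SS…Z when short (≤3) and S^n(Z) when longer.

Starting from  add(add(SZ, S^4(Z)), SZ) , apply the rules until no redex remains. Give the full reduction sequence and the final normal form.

  start: add(add(SZ, S^4(Z)), SZ)
  [1] add(S(add(Z, S^4(Z))), SZ)
  [2] S(add(add(Z, S^4(Z)), SZ))
  [3] S(add(S^4(Z), SZ))
  [4] S(S(add(SSSZ, SZ)))
  [5] S(S(S(add(SSZ, SZ))))
  [6] S(S(S(S(add(SZ, SZ)))))
  [7] S(S(S(S(S(add(Z, SZ))))))
  [8] S^6(Z)

Answer: normal form = S^6(Z)  (in 8 steps)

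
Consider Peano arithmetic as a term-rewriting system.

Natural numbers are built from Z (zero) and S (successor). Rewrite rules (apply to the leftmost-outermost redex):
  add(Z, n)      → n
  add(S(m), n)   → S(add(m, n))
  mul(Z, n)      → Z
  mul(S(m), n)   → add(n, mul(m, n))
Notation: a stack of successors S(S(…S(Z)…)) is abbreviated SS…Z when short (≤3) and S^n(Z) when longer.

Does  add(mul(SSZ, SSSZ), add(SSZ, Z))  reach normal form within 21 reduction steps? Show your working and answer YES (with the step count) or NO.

Answer: YES — reaches normal form S^8(Z) in 21 ≤ 21 steps

Reduction:
  start: add(mul(SSZ, SSSZ), add(SSZ, Z))
  [1] add(add(SSSZ, mul(SZ, SSSZ)), add(SSZ, Z))
  [2] add(S(add(SSZ, mul(SZ, SSSZ))), add(SSZ, Z))
  [3] S(add(add(SSZ, mul(SZ, SSSZ)), add(SSZ, Z)))
  [4] S(add(S(add(SZ, mul(SZ, SSSZ))), add(SSZ, Z)))
  [5] S(S(add(add(SZ, mul(SZ, SSSZ)), add(SSZ, Z))))
  [6] S(S(add(S(add(Z, mul(SZ, SSSZ))), add(SSZ, Z))))
  [7] S(S(S(add(add(Z, mul(SZ, SSSZ)), add(SSZ, Z)))))
  [8] S(S(S(add(mul(SZ, SSSZ), add(SSZ, Z)))))
  [9] S(S(S(add(add(SSSZ, mul(Z, SSSZ)), add(SSZ, Z)))))
  [10] S(S(S(add(S(add(SSZ, mul(Z, SSSZ))), add(SSZ, Z)))))
  [11] S(S(S(S(add(add(SSZ, mul(Z, SSSZ)), add(SSZ, Z))))))
  [12] S(S(S(S(add(S(add(SZ, mul(Z, SSSZ))), add(SSZ, Z))))))
  [13] S(S(S(S(S(add(add(SZ, mul(Z, SSSZ)), add(SSZ, Z)))))))
  [14] S(S(S(S(S(add(S(add(Z, mul(Z, SSSZ))), add(SSZ, Z)))))))
  [15] S(S(S(S(S(S(add(add(Z, mul(Z, SSSZ)), add(SSZ, Z))))))))
  [16] S(S(S(S(S(S(add(mul(Z, SSSZ), add(SSZ, Z))))))))
  [17] S(S(S(S(S(S(add(Z, add(SSZ, Z))))))))
  [18] S(S(S(S(S(S(add(SSZ, Z)))))))
  [19] S(S(S(S(S(S(S(add(SZ, Z))))))))
  [20] S(S(S(S(S(S(S(S(add(Z, Z)))))))))
  [21] S^8(Z)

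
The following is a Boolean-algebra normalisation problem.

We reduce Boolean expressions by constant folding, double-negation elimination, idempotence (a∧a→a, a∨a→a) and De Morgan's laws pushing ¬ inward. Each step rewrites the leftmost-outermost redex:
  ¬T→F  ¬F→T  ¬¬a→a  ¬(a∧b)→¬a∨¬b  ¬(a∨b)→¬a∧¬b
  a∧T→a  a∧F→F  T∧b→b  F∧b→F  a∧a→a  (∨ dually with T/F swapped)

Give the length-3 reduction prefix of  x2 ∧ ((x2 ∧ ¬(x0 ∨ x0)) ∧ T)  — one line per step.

  start: x2 ∧ ((x2 ∧ ¬(x0 ∨ x0)) ∧ T)
  [1] x2 ∧ (x2 ∧ ¬(x0 ∨ x0))
  [2] x2 ∧ (x2 ∧ (¬x0 ∧ ¬x0))
  [3] x2 ∧ (x2 ∧ ¬x0)

Answer: after 3 steps: x2 ∧ (x2 ∧ ¬x0)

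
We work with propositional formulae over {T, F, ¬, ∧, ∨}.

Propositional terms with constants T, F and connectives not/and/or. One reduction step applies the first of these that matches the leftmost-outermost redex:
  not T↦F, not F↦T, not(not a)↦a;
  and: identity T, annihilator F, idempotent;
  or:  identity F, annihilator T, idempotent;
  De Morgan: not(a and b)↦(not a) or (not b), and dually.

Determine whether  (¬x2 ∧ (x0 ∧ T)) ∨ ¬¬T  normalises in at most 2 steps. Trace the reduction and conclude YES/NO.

  start: (¬x2 ∧ (x0 ∧ T)) ∨ ¬¬T
  step 1: (¬x2 ∧ x0) ∨ ¬¬T
  step 2: (¬x2 ∧ x0) ∨ T

Answer: NO — after 2 steps the term is (¬x2 ∧ x0) ∨ T, not yet normal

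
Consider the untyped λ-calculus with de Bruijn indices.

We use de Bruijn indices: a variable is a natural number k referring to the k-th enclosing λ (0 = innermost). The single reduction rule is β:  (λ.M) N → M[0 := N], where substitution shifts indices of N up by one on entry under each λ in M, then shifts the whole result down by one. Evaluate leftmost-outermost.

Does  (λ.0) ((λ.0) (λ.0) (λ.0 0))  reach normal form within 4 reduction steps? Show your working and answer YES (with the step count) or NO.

  start: (λ.0) ((λ.0) (λ.0) (λ.0 0))
  →1  (λ.0) (λ.0) (λ.0 0)
  →2  (λ.0) (λ.0 0)
  →3  λ.0 0

Answer: YES — reaches normal form λ.0 0 in 3 ≤ 4 steps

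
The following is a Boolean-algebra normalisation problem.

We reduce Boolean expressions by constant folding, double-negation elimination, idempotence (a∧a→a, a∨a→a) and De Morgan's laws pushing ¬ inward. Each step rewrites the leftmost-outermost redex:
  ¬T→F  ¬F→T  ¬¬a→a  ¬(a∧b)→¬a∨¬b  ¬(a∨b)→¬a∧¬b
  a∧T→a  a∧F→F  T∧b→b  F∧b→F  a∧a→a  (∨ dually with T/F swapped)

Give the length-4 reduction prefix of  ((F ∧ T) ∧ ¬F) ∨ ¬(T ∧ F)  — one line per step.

  start: ((F ∧ T) ∧ ¬F) ∨ ¬(T ∧ F)
  step 1: (F ∧ ¬F) ∨ ¬(T ∧ F)
  step 2: F ∨ ¬(T ∧ F)
  step 3: ¬(T ∧ F)
  step 4: ¬T ∨ ¬F

Answer: after 4 steps: ¬T ∨ ¬F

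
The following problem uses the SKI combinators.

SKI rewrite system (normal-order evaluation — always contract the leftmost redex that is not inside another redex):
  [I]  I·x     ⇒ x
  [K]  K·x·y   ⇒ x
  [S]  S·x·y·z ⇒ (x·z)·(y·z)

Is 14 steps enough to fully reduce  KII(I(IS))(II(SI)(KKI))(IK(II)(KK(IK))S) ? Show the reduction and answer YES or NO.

Answer: YES — reaches normal form S(SIK)S in 11 ≤ 14 steps

Reduction:
  start: KII(I(IS))(II(SI)(KKI))(IK(II)(KK(IK))S)
  step 1: I(I(IS))(II(SI)(KKI))(IK(II)(KK(IK))S)
  step 2: I(IS)(II(SI)(KKI))(IK(II)(KK(IK))S)
  step 3: IS(II(SI)(KKI))(IK(II)(KK(IK))S)
  step 4: S(II(SI)(KKI))(IK(II)(KK(IK))S)
  step 5: S(I(SI)(KKI))(IK(II)(KK(IK))S)
  step 6: S(SI(KKI))(IK(II)(KK(IK))S)
  step 7: S(SIK)(IK(II)(KK(IK))S)
  step 8: S(SIK)(K(II)(KK(IK))S)
  step 9: S(SIK)(IIS)
  step 10: S(SIK)(IS)
  step 11: S(SIK)S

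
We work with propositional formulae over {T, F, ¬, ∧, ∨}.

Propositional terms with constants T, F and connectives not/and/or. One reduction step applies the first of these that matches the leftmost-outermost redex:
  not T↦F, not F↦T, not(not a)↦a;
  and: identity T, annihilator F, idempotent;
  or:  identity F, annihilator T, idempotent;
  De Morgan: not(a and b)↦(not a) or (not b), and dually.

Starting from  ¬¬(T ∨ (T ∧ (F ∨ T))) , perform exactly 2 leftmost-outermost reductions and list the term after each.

Answer: after 2 steps: T

Working:
  start: ¬¬(T ∨ (T ∧ (F ∨ T)))
  [1] T ∨ (T ∧ (F ∨ T))
  [2] T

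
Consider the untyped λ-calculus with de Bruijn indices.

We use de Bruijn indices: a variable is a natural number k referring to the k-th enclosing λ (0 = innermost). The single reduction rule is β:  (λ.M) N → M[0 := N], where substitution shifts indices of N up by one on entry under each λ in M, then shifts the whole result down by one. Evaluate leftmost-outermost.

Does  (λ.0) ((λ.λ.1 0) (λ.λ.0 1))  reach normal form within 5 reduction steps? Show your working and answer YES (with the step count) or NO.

  start: (λ.0) ((λ.λ.1 0) (λ.λ.0 1))
  [1] (λ.λ.1 0) (λ.λ.0 1)
  [2] λ.(λ.λ.0 1) 0
  [3] λ.λ.0 1

Answer: YES — reaches normal form λ.λ.0 1 in 3 ≤ 5 steps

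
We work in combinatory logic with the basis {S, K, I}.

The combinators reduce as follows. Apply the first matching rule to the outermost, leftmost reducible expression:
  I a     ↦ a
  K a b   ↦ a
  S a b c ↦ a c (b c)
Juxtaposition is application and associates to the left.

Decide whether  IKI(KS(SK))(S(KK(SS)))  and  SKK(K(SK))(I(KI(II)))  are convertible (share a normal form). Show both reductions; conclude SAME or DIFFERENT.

Answer: SAME — A ⇓ SK, B ⇓ SK

Derivation:
Term A:
  start: IKI(KS(SK))(S(KK(SS)))
  [1] KI(KS(SK))(S(KK(SS)))
  [2] I(S(KK(SS)))
  [3] S(KK(SS))
  [4] SK

Term B:
  start: SKK(K(SK))(I(KI(II)))
  [1] K(K(SK))(K(K(SK)))(I(KI(II)))
  [2] K(SK)(I(KI(II)))
  [3] SK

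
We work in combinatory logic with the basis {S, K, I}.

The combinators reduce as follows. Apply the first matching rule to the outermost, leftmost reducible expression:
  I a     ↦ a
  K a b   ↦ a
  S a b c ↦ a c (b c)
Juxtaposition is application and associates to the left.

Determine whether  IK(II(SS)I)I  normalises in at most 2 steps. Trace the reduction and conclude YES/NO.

Answer: NO — after 2 steps the term is II(SS)I, not yet normal

Reduction:
  start: IK(II(SS)I)I
  →1  K(II(SS)I)I
  →2  II(SS)I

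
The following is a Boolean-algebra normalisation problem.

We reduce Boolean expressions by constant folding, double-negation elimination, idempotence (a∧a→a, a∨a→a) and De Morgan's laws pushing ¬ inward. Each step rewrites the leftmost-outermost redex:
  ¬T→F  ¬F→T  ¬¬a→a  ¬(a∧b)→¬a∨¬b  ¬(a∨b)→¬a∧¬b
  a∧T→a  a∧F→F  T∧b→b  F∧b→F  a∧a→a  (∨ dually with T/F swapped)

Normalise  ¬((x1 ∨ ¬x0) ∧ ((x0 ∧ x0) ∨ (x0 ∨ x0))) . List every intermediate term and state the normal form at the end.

  start: ¬((x1 ∨ ¬x0) ∧ ((x0 ∧ x0) ∨ (x0 ∨ x0)))
  [1] ¬(x1 ∨ ¬x0) ∨ ¬((x0 ∧ x0) ∨ (x0 ∨ x0))
  [2] (¬x1 ∧ ¬¬x0) ∨ ¬((x0 ∧ x0) ∨ (x0 ∨ x0))
  [3] (¬x1 ∧ x0) ∨ ¬((x0 ∧ x0) ∨ (x0 ∨ x0))
  [4] (¬x1 ∧ x0) ∨ (¬(x0 ∧ x0) ∧ ¬(x0 ∨ x0))
  [5] (¬x1 ∧ x0) ∨ ((¬x0 ∨ ¬x0) ∧ ¬(x0 ∨ x0))
  [6] (¬x1 ∧ x0) ∨ (¬x0 ∧ ¬(x0 ∨ x0))
  [7] (¬x1 ∧ x0) ∨ (¬x0 ∧ (¬x0 ∧ ¬x0))
  [8] (¬x1 ∧ x0) ∨ (¬x0 ∧ ¬x0)
  [9] (¬x1 ∧ x0) ∨ ¬x0

Answer: normal form = (¬x1 ∧ x0) ∨ ¬x0  (in 9 steps)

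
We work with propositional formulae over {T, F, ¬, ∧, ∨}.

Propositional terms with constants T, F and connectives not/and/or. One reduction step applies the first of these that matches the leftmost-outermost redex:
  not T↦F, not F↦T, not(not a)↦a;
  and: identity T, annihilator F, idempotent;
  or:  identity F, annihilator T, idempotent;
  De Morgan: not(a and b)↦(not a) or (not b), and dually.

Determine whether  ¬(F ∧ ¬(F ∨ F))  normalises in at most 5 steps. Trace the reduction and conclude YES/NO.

  start: ¬(F ∧ ¬(F ∨ F))
  step 1: ¬F ∨ ¬¬(F ∨ F)
  step 2: T ∨ ¬¬(F ∨ F)
  step 3: T

Answer: YES — reaches normal form T in 3 ≤ 5 steps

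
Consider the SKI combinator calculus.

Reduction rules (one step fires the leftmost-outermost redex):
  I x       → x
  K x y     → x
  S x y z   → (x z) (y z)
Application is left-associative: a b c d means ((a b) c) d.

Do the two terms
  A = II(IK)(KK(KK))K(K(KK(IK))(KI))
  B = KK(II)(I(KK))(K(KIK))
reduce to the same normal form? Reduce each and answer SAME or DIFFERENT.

Term A:
  start: II(IK)(KK(KK))K(K(KK(IK))(KI))
  step 1: I(IK)(KK(KK))K(K(KK(IK))(KI))
  step 2: IK(KK(KK))K(K(KK(IK))(KI))
  step 3: K(KK(KK))K(K(KK(IK))(KI))
  step 4: KK(KK)(K(KK(IK))(KI))
  step 5: K(K(KK(IK))(KI))
  step 6: K(KK(IK))
  step 7: KK

Term B:
  start: KK(II)(I(KK))(K(KIK))
  step 1: K(I(KK))(K(KIK))
  step 2: I(KK)
  step 3: KK

Answer: SAME — A ⇓ KK, B ⇓ KK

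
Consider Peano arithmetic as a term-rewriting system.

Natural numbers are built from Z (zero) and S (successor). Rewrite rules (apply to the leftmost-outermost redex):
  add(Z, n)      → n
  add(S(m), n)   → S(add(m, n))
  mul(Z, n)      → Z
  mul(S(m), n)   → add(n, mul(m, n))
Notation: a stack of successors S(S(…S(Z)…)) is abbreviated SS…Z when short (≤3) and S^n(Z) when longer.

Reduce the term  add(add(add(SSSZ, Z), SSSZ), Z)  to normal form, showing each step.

  start: add(add(add(SSSZ, Z), SSSZ), Z)
  step 1: add(add(S(add(SSZ, Z)), SSSZ), Z)
  step 2: add(S(add(add(SSZ, Z), SSSZ)), Z)
  step 3: S(add(add(add(SSZ, Z), SSSZ), Z))
  step 4: S(add(add(S(add(SZ, Z)), SSSZ), Z))
  step 5: S(add(S(add(add(SZ, Z), SSSZ)), Z))
  step 6: S(S(add(add(add(SZ, Z), SSSZ), Z)))
  step 7: S(S(add(add(S(add(Z, Z)), SSSZ), Z)))
  step 8: S(S(add(S(add(add(Z, Z), SSSZ)), Z)))
  step 9: S(S(S(add(add(add(Z, Z), SSSZ), Z))))
  step 10: S(S(S(add(add(Z, SSSZ), Z))))
  step 11: S(S(S(add(SSSZ, Z))))
  step 12: S(S(S(S(add(SSZ, Z)))))
  step 13: S(S(S(S(S(add(SZ, Z))))))
  step 14: S(S(S(S(S(S(add(Z, Z)))))))
  step 15: S^6(Z)

Answer: normal form = S^6(Z)  (in 15 steps)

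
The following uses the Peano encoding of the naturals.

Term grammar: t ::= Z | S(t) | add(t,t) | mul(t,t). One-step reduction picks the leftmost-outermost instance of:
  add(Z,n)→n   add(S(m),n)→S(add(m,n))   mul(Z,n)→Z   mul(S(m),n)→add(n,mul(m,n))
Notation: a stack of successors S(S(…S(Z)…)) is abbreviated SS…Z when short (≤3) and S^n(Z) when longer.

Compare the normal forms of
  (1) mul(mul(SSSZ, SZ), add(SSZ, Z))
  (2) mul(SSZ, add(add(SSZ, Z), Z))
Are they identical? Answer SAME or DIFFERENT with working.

Answer: DIFFERENT — A ⇓ S^6(Z), B ⇓ S^4(Z)

Derivation:
Term A:
  start: mul(mul(SSSZ, SZ), add(SSZ, Z))
  →1  mul(add(SZ, mul(SSZ, SZ)), add(SSZ, Z))
  →2  mul(S(add(Z, mul(SSZ, SZ))), add(SSZ, Z))
  →3  add(add(SSZ, Z), mul(add(Z, mul(SSZ, SZ)), add(SSZ, Z)))
  →4  add(S(add(SZ, Z)), mul(add(Z, mul(SSZ, SZ)), add(SSZ, Z)))
  →5  S(add(add(SZ, Z), mul(add(Z, mul(SSZ, SZ)), add(SSZ, Z))))
  →6  S(add(S(add(Z, Z)), mul(add(Z, mul(SSZ, SZ)), add(SSZ, Z))))
  →7  S(S(add(add(Z, Z), mul(add(Z, mul(SSZ, SZ)), add(SSZ, Z)))))
  →8  S(S(add(Z, mul(add(Z, mul(SSZ, SZ)), add(SSZ, Z)))))
  →9  S(S(mul(add(Z, mul(SSZ, SZ)), add(SSZ, Z))))
  →10  S(S(mul(mul(SSZ, SZ), add(SSZ, Z))))
  →11  S(S(mul(add(SZ, mul(SZ, SZ)), add(SSZ, Z))))
  →12  S(S(mul(S(add(Z, mul(SZ, SZ))), add(SSZ, Z))))
  →13  S(S(add(add(SSZ, Z), mul(add(Z, mul(SZ, SZ)), add(SSZ, Z)))))
  →14  S(S(add(S(add(SZ, Z)), mul(add(Z, mul(SZ, SZ)), add(SSZ, Z)))))
  →15  S(S(S(add(add(SZ, Z), mul(add(Z, mul(SZ, SZ)), add(SSZ, Z))))))
  →16  S(S(S(add(S(add(Z, Z)), mul(add(Z, mul(SZ, SZ)), add(SSZ, Z))))))
  →17  S(S(S(S(add(add(Z, Z), mul(add(Z, mul(SZ, SZ)), add(SSZ, Z)))))))
  →18  S(S(S(S(add(Z, mul(add(Z, mul(SZ, SZ)), add(SSZ, Z)))))))
  →19  S(S(S(S(mul(add(Z, mul(SZ, SZ)), add(SSZ, Z))))))
  →20  S(S(S(S(mul(mul(SZ, SZ), add(SSZ, Z))))))
  →21  S(S(S(S(mul(add(SZ, mul(Z, SZ)), add(SSZ, Z))))))
  →22  S(S(S(S(mul(S(add(Z, mul(Z, SZ))), add(SSZ, Z))))))
  →23  S(S(S(S(add(add(SSZ, Z), mul(add(Z, mul(Z, SZ)), add(SSZ, Z)))))))
  →24  S(S(S(S(add(S(add(SZ, Z)), mul(add(Z, mul(Z, SZ)), add(SSZ, Z)))))))
  →25  S(S(S(S(S(add(add(SZ, Z), mul(add(Z, mul(Z, SZ)), add(SSZ, Z))))))))
  →26  S(S(S(S(S(add(S(add(Z, Z)), mul(add(Z, mul(Z, SZ)), add(SSZ, Z))))))))
  →27  S(S(S(S(S(S(add(add(Z, Z), mul(add(Z, mul(Z, SZ)), add(SSZ, Z)))))))))
  →28  S(S(S(S(S(S(add(Z, mul(add(Z, mul(Z, SZ)), add(SSZ, Z)))))))))
  →29  S(S(S(S(S(S(mul(add(Z, mul(Z, SZ)), add(SSZ, Z))))))))
  →30  S(S(S(S(S(S(mul(mul(Z, SZ), add(SSZ, Z))))))))
  →31  S(S(S(S(S(S(mul(Z, add(SSZ, Z))))))))
  →32  S^6(Z)

Term B:
  start: mul(SSZ, add(add(SSZ, Z), Z))
  →1  add(add(add(SSZ, Z), Z), mul(SZ, add(add(SSZ, Z), Z)))
  →2  add(add(S(add(SZ, Z)), Z), mul(SZ, add(add(SSZ, Z), Z)))
  →3  add(S(add(add(SZ, Z), Z)), mul(SZ, add(add(SSZ, Z), Z)))
  →4  S(add(add(add(SZ, Z), Z), mul(SZ, add(add(SSZ, Z), Z))))
  →5  S(add(add(S(add(Z, Z)), Z), mul(SZ, add(add(SSZ, Z), Z))))
  →6  S(add(S(add(add(Z, Z), Z)), mul(SZ, add(add(SSZ, Z), Z))))
  →7  S(S(add(add(add(Z, Z), Z), mul(SZ, add(add(SSZ, Z), Z)))))
  →8  S(S(add(add(Z, Z), mul(SZ, add(add(SSZ, Z), Z)))))
  →9  S(S(add(Z, mul(SZ, add(add(SSZ, Z), Z)))))
  →10  S(S(mul(SZ, add(add(SSZ, Z), Z))))
  →11  S(S(add(add(add(SSZ, Z), Z), mul(Z, add(add(SSZ, Z), Z)))))
  →12  S(S(add(add(S(add(SZ, Z)), Z), mul(Z, add(add(SSZ, Z), Z)))))
  →13  S(S(add(S(add(add(SZ, Z), Z)), mul(Z, add(add(SSZ, Z), Z)))))
  →14  S(S(S(add(add(add(SZ, Z), Z), mul(Z, add(add(SSZ, Z), Z))))))
  →15  S(S(S(add(add(S(add(Z, Z)), Z), mul(Z, add(add(SSZ, Z), Z))))))
  →16  S(S(S(add(S(add(add(Z, Z), Z)), mul(Z, add(add(SSZ, Z), Z))))))
  →17  S(S(S(S(add(add(add(Z, Z), Z), mul(Z, add(add(SSZ, Z), Z)))))))
  →18  S(S(S(S(add(add(Z, Z), mul(Z, add(add(SSZ, Z), Z)))))))
  →19  S(S(S(S(add(Z, mul(Z, add(add(SSZ, Z), Z)))))))
  →20  S(S(S(S(mul(Z, add(add(SSZ, Z), Z))))))
  →21  S^4(Z)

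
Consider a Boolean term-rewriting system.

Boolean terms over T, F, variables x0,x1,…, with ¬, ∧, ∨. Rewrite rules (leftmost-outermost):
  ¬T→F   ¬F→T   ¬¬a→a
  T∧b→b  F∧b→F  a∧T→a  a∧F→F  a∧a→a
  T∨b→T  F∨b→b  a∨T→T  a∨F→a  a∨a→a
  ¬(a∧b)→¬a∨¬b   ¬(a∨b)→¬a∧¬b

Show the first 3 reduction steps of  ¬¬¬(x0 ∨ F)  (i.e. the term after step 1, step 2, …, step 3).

Answer: after 3 steps: ¬x0 ∧ T

Working:
  start: ¬¬¬(x0 ∨ F)
  [1] ¬(x0 ∨ F)
  [2] ¬x0 ∧ ¬F
  [3] ¬x0 ∧ T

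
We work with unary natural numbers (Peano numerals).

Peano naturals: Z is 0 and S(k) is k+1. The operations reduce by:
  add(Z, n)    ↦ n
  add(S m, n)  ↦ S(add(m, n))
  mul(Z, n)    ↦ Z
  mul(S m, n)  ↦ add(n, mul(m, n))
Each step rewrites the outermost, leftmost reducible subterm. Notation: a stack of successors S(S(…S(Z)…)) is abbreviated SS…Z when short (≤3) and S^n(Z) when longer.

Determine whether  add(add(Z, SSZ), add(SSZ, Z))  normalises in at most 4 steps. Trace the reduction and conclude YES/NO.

Answer: NO — after 4 steps the term is S(S(add(SSZ, Z))), not yet normal

Derivation:
  start: add(add(Z, SSZ), add(SSZ, Z))
  →1  add(SSZ, add(SSZ, Z))
  →2  S(add(SZ, add(SSZ, Z)))
  →3  S(S(add(Z, add(SSZ, Z))))
  →4  S(S(add(SSZ, Z)))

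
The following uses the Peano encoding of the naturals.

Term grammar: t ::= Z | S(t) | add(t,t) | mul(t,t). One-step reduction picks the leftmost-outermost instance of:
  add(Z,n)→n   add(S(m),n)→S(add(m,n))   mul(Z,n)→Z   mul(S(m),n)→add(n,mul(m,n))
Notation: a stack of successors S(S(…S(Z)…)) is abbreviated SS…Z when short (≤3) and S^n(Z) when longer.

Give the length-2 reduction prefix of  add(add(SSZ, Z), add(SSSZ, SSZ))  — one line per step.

  start: add(add(SSZ, Z), add(SSSZ, SSZ))
  →1  add(S(add(SZ, Z)), add(SSSZ, SSZ))
  →2  S(add(add(SZ, Z), add(SSSZ, SSZ)))

Answer: after 2 steps: S(add(add(SZ, Z), add(SSSZ, SSZ)))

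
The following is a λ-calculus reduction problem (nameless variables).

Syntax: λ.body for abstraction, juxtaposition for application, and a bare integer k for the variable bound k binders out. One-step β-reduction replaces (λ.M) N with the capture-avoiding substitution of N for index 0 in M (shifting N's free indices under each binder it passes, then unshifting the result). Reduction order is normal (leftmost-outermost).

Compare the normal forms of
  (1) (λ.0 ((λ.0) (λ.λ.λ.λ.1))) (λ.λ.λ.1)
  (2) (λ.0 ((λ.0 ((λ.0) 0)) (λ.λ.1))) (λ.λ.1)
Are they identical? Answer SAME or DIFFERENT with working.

Answer: DIFFERENT — A ⇓ λ.λ.1, B ⇓ λ.λ.λ.λ.1

Reduction:
Term A:
  start: (λ.0 ((λ.0) (λ.λ.λ.λ.1))) (λ.λ.λ.1)
  step 1: (λ.λ.λ.1) ((λ.0) (λ.λ.λ.λ.1))
  step 2: λ.λ.1

Term B:
  start: (λ.0 ((λ.0 ((λ.0) 0)) (λ.λ.1))) (λ.λ.1)
  step 1: (λ.λ.1) ((λ.0 ((λ.0) 0)) (λ.λ.1))
  step 2: λ.(λ.0 ((λ.0) 0)) (λ.λ.1)
  step 3: λ.(λ.λ.1) ((λ.0) (λ.λ.1))
  step 4: λ.λ.(λ.0) (λ.λ.1)
  step 5: λ.λ.λ.λ.1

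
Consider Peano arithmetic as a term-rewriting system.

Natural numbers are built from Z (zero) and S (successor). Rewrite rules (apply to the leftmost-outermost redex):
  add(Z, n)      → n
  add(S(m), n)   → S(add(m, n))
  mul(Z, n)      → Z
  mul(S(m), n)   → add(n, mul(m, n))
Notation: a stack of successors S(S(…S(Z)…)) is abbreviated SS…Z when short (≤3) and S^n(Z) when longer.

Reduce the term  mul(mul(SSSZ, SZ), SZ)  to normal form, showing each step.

  start: mul(mul(SSSZ, SZ), SZ)
  [1] mul(add(SZ, mul(SSZ, SZ)), SZ)
  [2] mul(S(add(Z, mul(SSZ, SZ))), SZ)
  [3] add(SZ, mul(add(Z, mul(SSZ, SZ)), SZ))
  [4] S(add(Z, mul(add(Z, mul(SSZ, SZ)), SZ)))
  [5] S(mul(add(Z, mul(SSZ, SZ)), SZ))
  [6] S(mul(mul(SSZ, SZ), SZ))
  [7] S(mul(add(SZ, mul(SZ, SZ)), SZ))
  [8] S(mul(S(add(Z, mul(SZ, SZ))), SZ))
  [9] S(add(SZ, mul(add(Z, mul(SZ, SZ)), SZ)))
  [10] S(S(add(Z, mul(add(Z, mul(SZ, SZ)), SZ))))
  [11] S(S(mul(add(Z, mul(SZ, SZ)), SZ)))
  [12] S(S(mul(mul(SZ, SZ), SZ)))
  [13] S(S(mul(add(SZ, mul(Z, SZ)), SZ)))
  [14] S(S(mul(S(add(Z, mul(Z, SZ))), SZ)))
  [15] S(S(add(SZ, mul(add(Z, mul(Z, SZ)), SZ))))
  [16] S(S(S(add(Z, mul(add(Z, mul(Z, SZ)), SZ)))))
  [17] S(S(S(mul(add(Z, mul(Z, SZ)), SZ))))
  [18] S(S(S(mul(mul(Z, SZ), SZ))))
  [19] S(S(S(mul(Z, SZ))))
  [20] SSSZ

Answer: normal form = SSSZ  (in 20 steps)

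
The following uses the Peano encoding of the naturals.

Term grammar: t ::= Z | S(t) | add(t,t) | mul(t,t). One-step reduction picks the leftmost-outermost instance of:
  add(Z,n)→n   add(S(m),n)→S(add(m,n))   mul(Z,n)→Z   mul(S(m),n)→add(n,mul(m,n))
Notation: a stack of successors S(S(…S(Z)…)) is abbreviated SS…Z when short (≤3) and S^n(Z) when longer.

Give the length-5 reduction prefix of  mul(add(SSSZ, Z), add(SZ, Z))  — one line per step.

  start: mul(add(SSSZ, Z), add(SZ, Z))
  →1  mul(S(add(SSZ, Z)), add(SZ, Z))
  →2  add(add(SZ, Z), mul(add(SSZ, Z), add(SZ, Z)))
  →3  add(S(add(Z, Z)), mul(add(SSZ, Z), add(SZ, Z)))
  →4  S(add(add(Z, Z), mul(add(SSZ, Z), add(SZ, Z))))
  →5  S(add(Z, mul(add(SSZ, Z), add(SZ, Z))))

Answer: after 5 steps: S(add(Z, mul(add(SSZ, Z), add(SZ, Z))))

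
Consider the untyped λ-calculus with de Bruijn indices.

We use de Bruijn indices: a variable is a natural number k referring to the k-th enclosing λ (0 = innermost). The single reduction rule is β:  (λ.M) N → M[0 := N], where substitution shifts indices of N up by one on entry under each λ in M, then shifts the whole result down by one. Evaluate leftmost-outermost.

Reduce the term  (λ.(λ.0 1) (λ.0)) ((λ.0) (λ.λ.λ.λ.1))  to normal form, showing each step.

  start: (λ.(λ.0 1) (λ.0)) ((λ.0) (λ.λ.λ.λ.1))
  [1] (λ.0 ((λ.0) (λ.λ.λ.λ.1))) (λ.0)
  [2] (λ.0) ((λ.0) (λ.λ.λ.λ.1))
  [3] (λ.0) (λ.λ.λ.λ.1)
  [4] λ.λ.λ.λ.1

Answer: normal form = λ.λ.λ.λ.1  (in 4 steps)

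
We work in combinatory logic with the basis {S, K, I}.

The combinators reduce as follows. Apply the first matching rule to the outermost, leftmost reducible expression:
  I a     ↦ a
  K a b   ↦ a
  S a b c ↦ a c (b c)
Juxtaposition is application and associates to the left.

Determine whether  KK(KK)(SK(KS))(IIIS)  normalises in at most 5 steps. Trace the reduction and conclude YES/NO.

  start: KK(KK)(SK(KS))(IIIS)
  step 1: K(SK(KS))(IIIS)
  step 2: SK(KS)

Answer: YES — reaches normal form SK(KS) in 2 ≤ 5 steps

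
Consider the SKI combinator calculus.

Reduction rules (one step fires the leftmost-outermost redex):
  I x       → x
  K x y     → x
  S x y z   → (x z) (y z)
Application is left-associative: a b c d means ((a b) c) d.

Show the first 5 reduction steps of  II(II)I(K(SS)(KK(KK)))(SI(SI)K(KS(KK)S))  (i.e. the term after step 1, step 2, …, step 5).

Answer: after 5 steps: K(SS)(KK(KK))(SI(SI)K(KS(KK)S))

Derivation:
  start: II(II)I(K(SS)(KK(KK)))(SI(SI)K(KS(KK)S))
  [1] I(II)I(K(SS)(KK(KK)))(SI(SI)K(KS(KK)S))
  [2] III(K(SS)(KK(KK)))(SI(SI)K(KS(KK)S))
  [3] II(K(SS)(KK(KK)))(SI(SI)K(KS(KK)S))
  [4] I(K(SS)(KK(KK)))(SI(SI)K(KS(KK)S))
  [5] K(SS)(KK(KK))(SI(SI)K(KS(KK)S))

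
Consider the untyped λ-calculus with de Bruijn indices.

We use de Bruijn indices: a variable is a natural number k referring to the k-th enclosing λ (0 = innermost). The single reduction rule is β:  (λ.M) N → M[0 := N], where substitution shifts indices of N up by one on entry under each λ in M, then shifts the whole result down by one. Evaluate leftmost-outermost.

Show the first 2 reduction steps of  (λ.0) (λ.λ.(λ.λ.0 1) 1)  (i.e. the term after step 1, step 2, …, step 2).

Answer: after 2 steps: λ.λ.λ.0 2

Working:
  start: (λ.0) (λ.λ.(λ.λ.0 1) 1)
  [1] λ.λ.(λ.λ.0 1) 1
  [2] λ.λ.λ.0 2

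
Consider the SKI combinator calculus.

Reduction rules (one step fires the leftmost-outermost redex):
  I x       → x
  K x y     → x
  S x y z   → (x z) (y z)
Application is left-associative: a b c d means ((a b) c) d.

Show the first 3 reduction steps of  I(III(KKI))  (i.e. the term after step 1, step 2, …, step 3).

  start: I(III(KKI))
  →1  III(KKI)
  →2  II(KKI)
  →3  I(KKI)

Answer: after 3 steps: I(KKI)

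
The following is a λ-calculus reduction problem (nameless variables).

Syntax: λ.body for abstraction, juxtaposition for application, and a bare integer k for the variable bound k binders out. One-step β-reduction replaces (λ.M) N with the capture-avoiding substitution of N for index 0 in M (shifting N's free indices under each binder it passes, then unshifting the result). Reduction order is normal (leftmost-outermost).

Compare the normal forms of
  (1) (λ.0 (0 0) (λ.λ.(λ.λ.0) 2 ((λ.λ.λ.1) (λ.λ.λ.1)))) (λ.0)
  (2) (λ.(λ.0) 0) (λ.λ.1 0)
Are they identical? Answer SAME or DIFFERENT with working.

Answer: DIFFERENT — A ⇓ λ.λ.λ.λ.1, B ⇓ λ.λ.1 0

Derivation:
Term A:
  start: (λ.0 (0 0) (λ.λ.(λ.λ.0) 2 ((λ.λ.λ.1) (λ.λ.λ.1)))) (λ.0)
  →1  (λ.0) ((λ.0) (λ.0)) (λ.λ.(λ.λ.0) (λ.0) ((λ.λ.λ.1) (λ.λ.λ.1)))
  →2  (λ.0) (λ.0) (λ.λ.(λ.λ.0) (λ.0) ((λ.λ.λ.1) (λ.λ.λ.1)))
  →3  (λ.0) (λ.λ.(λ.λ.0) (λ.0) ((λ.λ.λ.1) (λ.λ.λ.1)))
  →4  λ.λ.(λ.λ.0) (λ.0) ((λ.λ.λ.1) (λ.λ.λ.1))
  →5  λ.λ.(λ.0) ((λ.λ.λ.1) (λ.λ.λ.1))
  →6  λ.λ.(λ.λ.λ.1) (λ.λ.λ.1)
  →7  λ.λ.λ.λ.1

Term B:
  start: (λ.(λ.0) 0) (λ.λ.1 0)
  →1  (λ.0) (λ.λ.1 0)
  →2  λ.λ.1 0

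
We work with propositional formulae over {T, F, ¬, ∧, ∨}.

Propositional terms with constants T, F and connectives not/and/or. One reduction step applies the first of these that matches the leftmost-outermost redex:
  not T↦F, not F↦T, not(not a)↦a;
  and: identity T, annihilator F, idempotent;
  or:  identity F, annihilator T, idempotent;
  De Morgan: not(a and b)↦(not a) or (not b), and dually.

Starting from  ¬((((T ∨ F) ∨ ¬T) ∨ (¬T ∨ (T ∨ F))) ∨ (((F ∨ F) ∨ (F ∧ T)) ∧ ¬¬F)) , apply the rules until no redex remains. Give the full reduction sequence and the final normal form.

Answer: normal form = F  (in 9 steps)

Derivation:
  start: ¬((((T ∨ F) ∨ ¬T) ∨ (¬T ∨ (T ∨ F))) ∨ (((F ∨ F) ∨ (F ∧ T)) ∧ ¬¬F))
  step 1: ¬(((T ∨ F) ∨ ¬T) ∨ (¬T ∨ (T ∨ F))) ∧ ¬(((F ∨ F) ∨ (F ∧ T)) ∧ ¬¬F)
  step 2: (¬((T ∨ F) ∨ ¬T) ∧ ¬(¬T ∨ (T ∨ F))) ∧ ¬(((F ∨ F) ∨ (F ∧ T)) ∧ ¬¬F)
  step 3: ((¬(T ∨ F) ∧ ¬¬T) ∧ ¬(¬T ∨ (T ∨ F))) ∧ ¬(((F ∨ F) ∨ (F ∧ T)) ∧ ¬¬F)
  step 4: (((¬T ∧ ¬F) ∧ ¬¬T) ∧ ¬(¬T ∨ (T ∨ F))) ∧ ¬(((F ∨ F) ∨ (F ∧ T)) ∧ ¬¬F)
  step 5: (((F ∧ ¬F) ∧ ¬¬T) ∧ ¬(¬T ∨ (T ∨ F))) ∧ ¬(((F ∨ F) ∨ (F ∧ T)) ∧ ¬¬F)
  step 6: ((F ∧ ¬¬T) ∧ ¬(¬T ∨ (T ∨ F))) ∧ ¬(((F ∨ F) ∨ (F ∧ T)) ∧ ¬¬F)
  step 7: (F ∧ ¬(¬T ∨ (T ∨ F))) ∧ ¬(((F ∨ F) ∨ (F ∧ T)) ∧ ¬¬F)
  step 8: F ∧ ¬(((F ∨ F) ∨ (F ∧ T)) ∧ ¬¬F)
  step 9: F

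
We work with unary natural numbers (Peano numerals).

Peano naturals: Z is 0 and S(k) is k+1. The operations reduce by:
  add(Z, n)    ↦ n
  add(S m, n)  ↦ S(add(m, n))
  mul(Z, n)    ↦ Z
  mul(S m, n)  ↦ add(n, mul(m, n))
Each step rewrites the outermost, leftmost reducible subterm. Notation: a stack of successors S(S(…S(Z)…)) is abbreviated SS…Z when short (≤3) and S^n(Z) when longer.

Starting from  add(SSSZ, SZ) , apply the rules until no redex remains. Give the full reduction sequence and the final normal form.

  start: add(SSSZ, SZ)
  step 1: S(add(SSZ, SZ))
  step 2: S(S(add(SZ, SZ)))
  step 3: S(S(S(add(Z, SZ))))
  step 4: S^4(Z)

Answer: normal form = S^4(Z)  (in 4 steps)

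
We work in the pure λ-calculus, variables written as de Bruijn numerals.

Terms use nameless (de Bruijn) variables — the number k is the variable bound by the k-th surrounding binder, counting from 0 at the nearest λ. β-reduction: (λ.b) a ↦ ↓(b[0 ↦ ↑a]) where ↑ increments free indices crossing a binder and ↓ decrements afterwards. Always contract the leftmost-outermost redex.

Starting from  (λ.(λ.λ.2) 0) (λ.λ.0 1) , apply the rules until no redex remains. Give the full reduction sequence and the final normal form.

Answer: normal form = λ.λ.λ.0 1  (in 2 steps)

Reduction:
  start: (λ.(λ.λ.2) 0) (λ.λ.0 1)
  step 1: (λ.λ.λ.λ.0 1) (λ.λ.0 1)
  step 2: λ.λ.λ.0 1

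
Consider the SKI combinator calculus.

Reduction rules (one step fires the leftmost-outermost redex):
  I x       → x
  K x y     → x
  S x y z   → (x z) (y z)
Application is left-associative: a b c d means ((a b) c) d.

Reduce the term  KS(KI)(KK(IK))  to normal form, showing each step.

Answer: normal form = SK  (in 2 steps)

Reduction:
  start: KS(KI)(KK(IK))
  [1] S(KK(IK))
  [2] SK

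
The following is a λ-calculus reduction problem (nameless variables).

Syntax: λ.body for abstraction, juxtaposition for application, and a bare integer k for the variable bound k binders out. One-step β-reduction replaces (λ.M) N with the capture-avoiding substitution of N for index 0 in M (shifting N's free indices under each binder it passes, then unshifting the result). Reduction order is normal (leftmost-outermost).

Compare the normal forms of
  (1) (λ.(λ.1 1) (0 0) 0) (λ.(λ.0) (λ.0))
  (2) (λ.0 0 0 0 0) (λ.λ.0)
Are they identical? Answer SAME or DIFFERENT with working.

Answer: SAME — A ⇓ λ.λ.0, B ⇓ λ.λ.0

Reduction:
Term A:
  start: (λ.(λ.1 1) (0 0) 0) (λ.(λ.0) (λ.0))
  [1] (λ.(λ.(λ.0) (λ.0)) (λ.(λ.0) (λ.0))) ((λ.(λ.0) (λ.0)) (λ.(λ.0) (λ.0))) (λ.(λ.0) (λ.0))
  [2] (λ.(λ.0) (λ.0)) (λ.(λ.0) (λ.0)) (λ.(λ.0) (λ.0))
  [3] (λ.0) (λ.0) (λ.(λ.0) (λ.0))
  [4] (λ.0) (λ.(λ.0) (λ.0))
  [5] λ.(λ.0) (λ.0)
  [6] λ.λ.0

Term B:
  start: (λ.0 0 0 0 0) (λ.λ.0)
  [1] (λ.λ.0) (λ.λ.0) (λ.λ.0) (λ.λ.0) (λ.λ.0)
  [2] (λ.0) (λ.λ.0) (λ.λ.0) (λ.λ.0)
  [3] (λ.λ.0) (λ.λ.0) (λ.λ.0)
  [4] (λ.0) (λ.λ.0)
  [5] λ.λ.0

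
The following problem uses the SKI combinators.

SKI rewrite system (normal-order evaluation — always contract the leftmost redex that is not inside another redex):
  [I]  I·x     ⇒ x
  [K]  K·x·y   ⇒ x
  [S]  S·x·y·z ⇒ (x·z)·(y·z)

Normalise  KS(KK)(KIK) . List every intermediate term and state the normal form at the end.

Answer: normal form = SI  (in 2 steps)

Working:
  start: KS(KK)(KIK)
  [1] S(KIK)
  [2] SI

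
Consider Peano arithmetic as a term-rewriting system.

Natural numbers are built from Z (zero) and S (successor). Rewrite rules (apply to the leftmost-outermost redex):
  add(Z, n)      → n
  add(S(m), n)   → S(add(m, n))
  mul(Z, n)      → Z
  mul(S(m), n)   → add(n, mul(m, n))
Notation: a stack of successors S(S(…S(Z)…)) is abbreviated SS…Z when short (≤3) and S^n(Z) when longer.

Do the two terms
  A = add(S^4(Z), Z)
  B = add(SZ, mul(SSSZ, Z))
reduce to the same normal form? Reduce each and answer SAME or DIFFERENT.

Answer: DIFFERENT — A ⇓ S^4(Z), B ⇓ SZ

Derivation:
Term A:
  start: add(S^4(Z), Z)
  →1  S(add(SSSZ, Z))
  →2  S(S(add(SSZ, Z)))
  →3  S(S(S(add(SZ, Z))))
  →4  S(S(S(S(add(Z, Z)))))
  →5  S^4(Z)

Term B:
  start: add(SZ, mul(SSSZ, Z))
  →1  S(add(Z, mul(SSSZ, Z)))
  →2  S(mul(SSSZ, Z))
  →3  S(add(Z, mul(SSZ, Z)))
  →4  S(mul(SSZ, Z))
  →5  S(add(Z, mul(SZ, Z)))
  →6  S(mul(SZ, Z))
  →7  S(add(Z, mul(Z, Z)))
  →8  S(mul(Z, Z))
  →9  SZ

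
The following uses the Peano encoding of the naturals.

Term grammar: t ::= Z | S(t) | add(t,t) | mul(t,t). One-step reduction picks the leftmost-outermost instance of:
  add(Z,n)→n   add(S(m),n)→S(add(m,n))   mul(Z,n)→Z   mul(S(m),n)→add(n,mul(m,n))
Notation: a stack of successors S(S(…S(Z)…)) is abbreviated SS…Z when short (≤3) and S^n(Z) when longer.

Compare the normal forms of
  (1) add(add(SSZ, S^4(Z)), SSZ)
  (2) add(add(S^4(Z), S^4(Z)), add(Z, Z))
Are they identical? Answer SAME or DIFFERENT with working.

Answer: SAME — A ⇓ S^8(Z), B ⇓ S^8(Z)

Working:
Term A:
  start: add(add(SSZ, S^4(Z)), SSZ)
  [1] add(S(add(SZ, S^4(Z))), SSZ)
  [2] S(add(add(SZ, S^4(Z)), SSZ))
  [3] S(add(S(add(Z, S^4(Z))), SSZ))
  [4] S(S(add(add(Z, S^4(Z)), SSZ)))
  [5] S(S(add(S^4(Z), SSZ)))
  [6] S(S(S(add(SSSZ, SSZ))))
  [7] S(S(S(S(add(SSZ, SSZ)))))
  [8] S(S(S(S(S(add(SZ, SSZ))))))
  [9] S(S(S(S(S(S(add(Z, SSZ)))))))
  [10] S^8(Z)

Term B:
  start: add(add(S^4(Z), S^4(Z)), add(Z, Z))
  [1] add(S(add(SSSZ, S^4(Z))), add(Z, Z))
  [2] S(add(add(SSSZ, S^4(Z)), add(Z, Z)))
  [3] S(add(S(add(SSZ, S^4(Z))), add(Z, Z)))
  [4] S(S(add(add(SSZ, S^4(Z)), add(Z, Z))))
  [5] S(S(add(S(add(SZ, S^4(Z))), add(Z, Z))))
  [6] S(S(S(add(add(SZ, S^4(Z)), add(Z, Z)))))
  [7] S(S(S(add(S(add(Z, S^4(Z))), add(Z, Z)))))
  [8] S(S(S(S(add(add(Z, S^4(Z)), add(Z, Z))))))
  [9] S(S(S(S(add(S^4(Z), add(Z, Z))))))
  [10] S(S(S(S(S(add(SSSZ, add(Z, Z)))))))
  [11] S(S(S(S(S(S(add(SSZ, add(Z, Z))))))))
  [12] S(S(S(S(S(S(S(add(SZ, add(Z, Z)))))))))
  [13] S(S(S(S(S(S(S(S(add(Z, add(Z, Z))))))))))
  [14] S(S(S(S(S(S(S(S(add(Z, Z)))))))))
  [15] S^8(Z)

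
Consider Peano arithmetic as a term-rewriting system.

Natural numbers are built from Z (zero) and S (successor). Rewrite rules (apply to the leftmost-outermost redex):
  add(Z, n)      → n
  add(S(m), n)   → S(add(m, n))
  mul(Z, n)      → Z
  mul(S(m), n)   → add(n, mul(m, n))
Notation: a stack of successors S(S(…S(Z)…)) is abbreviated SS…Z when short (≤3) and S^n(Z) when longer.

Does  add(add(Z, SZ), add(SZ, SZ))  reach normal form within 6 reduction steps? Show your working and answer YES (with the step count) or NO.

  start: add(add(Z, SZ), add(SZ, SZ))
  step 1: add(SZ, add(SZ, SZ))
  step 2: S(add(Z, add(SZ, SZ)))
  step 3: S(add(SZ, SZ))
  step 4: S(S(add(Z, SZ)))
  step 5: SSSZ

Answer: YES — reaches normal form SSSZ in 5 ≤ 6 steps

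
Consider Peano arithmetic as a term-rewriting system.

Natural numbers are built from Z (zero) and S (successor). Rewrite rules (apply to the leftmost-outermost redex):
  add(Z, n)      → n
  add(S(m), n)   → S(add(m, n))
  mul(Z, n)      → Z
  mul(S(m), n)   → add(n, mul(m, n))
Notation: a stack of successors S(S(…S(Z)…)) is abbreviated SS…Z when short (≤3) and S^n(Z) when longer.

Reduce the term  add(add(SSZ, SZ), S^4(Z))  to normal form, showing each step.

Answer: normal form = S^7(Z)  (in 7 steps)

Working:
  start: add(add(SSZ, SZ), S^4(Z))
  [1] add(S(add(SZ, SZ)), S^4(Z))
  [2] S(add(add(SZ, SZ), S^4(Z)))
  [3] S(add(S(add(Z, SZ)), S^4(Z)))
  [4] S(S(add(add(Z, SZ), S^4(Z))))
  [5] S(S(add(SZ, S^4(Z))))
  [6] S(S(S(add(Z, S^4(Z)))))
  [7] S^7(Z)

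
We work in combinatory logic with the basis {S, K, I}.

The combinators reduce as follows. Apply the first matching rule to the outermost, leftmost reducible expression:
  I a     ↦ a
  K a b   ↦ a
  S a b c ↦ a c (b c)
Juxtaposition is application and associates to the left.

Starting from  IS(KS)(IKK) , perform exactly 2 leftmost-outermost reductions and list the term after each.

Answer: after 2 steps: S(KS)(KK)

Working:
  start: IS(KS)(IKK)
  [1] S(KS)(IKK)
  [2] S(KS)(KK)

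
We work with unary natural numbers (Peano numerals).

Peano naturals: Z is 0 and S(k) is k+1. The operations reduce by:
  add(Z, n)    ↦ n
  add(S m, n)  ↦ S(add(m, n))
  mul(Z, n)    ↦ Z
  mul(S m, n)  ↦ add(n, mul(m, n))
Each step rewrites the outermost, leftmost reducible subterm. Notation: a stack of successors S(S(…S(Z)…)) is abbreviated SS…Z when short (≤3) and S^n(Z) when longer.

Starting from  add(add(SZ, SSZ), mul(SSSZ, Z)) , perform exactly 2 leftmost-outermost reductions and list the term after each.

  start: add(add(SZ, SSZ), mul(SSSZ, Z))
  step 1: add(S(add(Z, SSZ)), mul(SSSZ, Z))
  step 2: S(add(add(Z, SSZ), mul(SSSZ, Z)))

Answer: after 2 steps: S(add(add(Z, SSZ), mul(SSSZ, Z)))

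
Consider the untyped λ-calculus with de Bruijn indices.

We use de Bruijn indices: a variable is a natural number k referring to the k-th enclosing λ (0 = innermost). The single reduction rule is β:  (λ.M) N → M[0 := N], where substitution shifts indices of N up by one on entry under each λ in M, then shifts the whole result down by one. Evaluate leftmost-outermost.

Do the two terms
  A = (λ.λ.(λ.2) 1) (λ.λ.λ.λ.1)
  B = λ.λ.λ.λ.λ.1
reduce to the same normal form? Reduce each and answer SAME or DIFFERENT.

Answer: SAME — A ⇓ λ.λ.λ.λ.λ.1, B ⇓ λ.λ.λ.λ.λ.1

Working:
Term A:
  start: (λ.λ.(λ.2) 1) (λ.λ.λ.λ.1)
  step 1: λ.(λ.λ.λ.λ.λ.1) (λ.λ.λ.λ.1)
  step 2: λ.λ.λ.λ.λ.1

Term B:
  start: λ.λ.λ.λ.λ.1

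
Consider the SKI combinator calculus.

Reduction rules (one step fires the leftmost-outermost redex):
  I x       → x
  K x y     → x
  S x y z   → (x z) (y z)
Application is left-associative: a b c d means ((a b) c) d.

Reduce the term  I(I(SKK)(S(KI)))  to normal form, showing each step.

  start: I(I(SKK)(S(KI)))
  →1  I(SKK)(S(KI))
  →2  SKK(S(KI))
  →3  K(S(KI))(K(S(KI)))
  →4  S(KI)

Answer: normal form = S(KI)  (in 4 steps)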